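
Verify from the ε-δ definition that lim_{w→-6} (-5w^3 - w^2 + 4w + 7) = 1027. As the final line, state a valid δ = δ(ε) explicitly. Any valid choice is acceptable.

Let ε > 0 be given. We want δ > 0 such that 0 < |w + 6| < δ implies |(-5w^3 - w^2 + 4w + 7) − 1027| < ε.
(-5w^3 - w^2 + 4w + 7) − 1027 = -5w^3 - w^2 + 4w - 1020 = (w + 6)(-5w^2 + 29w - 170).
So |(-5w^3 - w^2 + 4w + 7) − 1027| = |w + 6|·|-5w^2 + 29w - 170|.
Require δ ≤ 1. Then |w + 6| < 1 gives |w| < 7, and by the triangle inequality |-5w^2 + 29w - 170| ≤ 5·7^2 + 29·7 + 170 = 618.
Hence |(-5w^3 - w^2 + 4w + 7) − 1027| ≤ 618|w + 6| < ε provided |w + 6| < ε/618.
Choosing δ = min(1, ε/618) ensures both conditions, hence |(-5w^3 - w^2 + 4w + 7) − 1027| < ε.

δ = min(1, ε/618)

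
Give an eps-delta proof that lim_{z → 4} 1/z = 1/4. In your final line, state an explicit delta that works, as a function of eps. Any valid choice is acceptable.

delta = min(2, 8eps)

Fix eps > 0. We seek delta > 0 such that 0 < |z − 4| < delta implies |1/z − (1/4)| < eps.
|1/z − (1/4)| = |4 − z|/(4·|z|) = |z − 4|/(4|z|).
Require delta ≤ 2 so that |z| > 4 − 2 = 2, hence 4|z| > 8.
Then |1/z − (1/4)| < |z − 4|/8, which is < eps when |z − 4| < 8eps.
Take delta = min(2, 8eps). Then 0 < |z − 4| < delta gives both |z − 4| < 2 and |z − 4| < 8eps, so |1/z − (1/4)| < eps.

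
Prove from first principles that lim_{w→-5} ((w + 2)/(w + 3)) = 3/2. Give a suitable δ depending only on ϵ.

δ = min(1, 2ϵ)

Fix ϵ > 0. We want δ > 0 with 0 < |w + 5| < δ ⇒ |(w + 2)/(w + 3) − (3/2)| < ϵ.
Combining over a common denominator, (w + 2)/(w + 3) − (3/2) = [(w + 2)·(-2) − (-3)·(w + 3)] / [(-2)·(w + 3)] = 1(w + 5) / ((-2)(w + 3)).
So |(w + 2)/(w + 3) − (3/2)| = |w + 5| / (2·|w + 3|).
Require δ ≤ 1, so |w + 3| ≥ |-2| − |w + 5| > 2 − 1 = 1.
Hence |(w + 2)/(w + 3) − (3/2)| < |w + 5|/(2·1) = (1/2)|w + 5|, which is < ϵ once |w + 5| < 2ϵ.
Take δ = min(1, 2ϵ). Then 0 < |w + 5| < δ forces both bounds, so |(w + 2)/(w + 3) − (3/2)| < ϵ.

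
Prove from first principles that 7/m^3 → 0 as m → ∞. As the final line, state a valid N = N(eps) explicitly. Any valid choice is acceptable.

Fix eps > 0. For m ≥ 1, |7/m^3 − 0| = 7/m^3.
7/m^3 < eps ⇔ m^3 > 7/eps ⇔ m > (7/eps)^{1/3}.
Take N = (7/eps)^{1/3}. Then m > N implies 7/m^3 < eps.

N = (7/eps)^{1/3}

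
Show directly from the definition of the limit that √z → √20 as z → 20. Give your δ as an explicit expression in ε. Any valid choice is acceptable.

Suppose ε > 0. We want δ > 0 such that 0 < |z − 20| < δ implies |√z − √20| < ε.
Multiplying by the conjugate, |√z − √20| = |z − 20|/(√z + √20).
Restrict δ ≤ 20 so that |z − 20| < 20 forces z > 0, and then √z + √20 > √20.
Hence |√z − √20| < |z − 20|/√20, which is < ε once |z − 20| < √20·ε.
Take δ = min(20, √20·ε). If 0 < |z − 20| < δ then z > 0 and |√z − √20| < |z − 20|/√20 < ε.

δ = min(20, √20·ε)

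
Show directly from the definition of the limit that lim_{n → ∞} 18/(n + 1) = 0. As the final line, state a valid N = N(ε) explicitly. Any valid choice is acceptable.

Fix ε > 0. For n ≥ 1, |18/(n + 1) − 0| = 18/(n + 1) ≤ 18/n.
We need 18/n < ε, i.e. n > 18/ε.
Take N = 18/ε. If n > N then |18/(n + 1)| ≤ 18/n < ε.

N = 18/ε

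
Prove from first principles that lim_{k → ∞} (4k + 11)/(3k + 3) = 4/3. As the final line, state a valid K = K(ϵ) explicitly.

Suppose ϵ > 0. For k ≥ 1, |(4k + 11)/(3k + 3) − (4/3)| = |21|/(3(3k + 3)) = 21/(3(3k + 3)).
Since 3k + 3 ≥ 3k for k ≥ 1, this is ≤ 21/(3·3k) = (7/3)/k.
So |(4k + 11)/(3k + 3) − (4/3)| < ϵ whenever k > (7/3)/ϵ.
Take K = (7/3)/ϵ. If k > K then |(4k + 11)/(3k + 3) − (4/3)| ≤ (7/3)/k < ϵ.

K = (7/3)/ϵ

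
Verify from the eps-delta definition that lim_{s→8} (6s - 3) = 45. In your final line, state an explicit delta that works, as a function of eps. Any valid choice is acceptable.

delta = eps/6

Let eps > 0. We need delta > 0 so that 0 < |s − 8| < delta implies |(6s - 3) − 45| < eps.
Since (6s - 3) − 45 = 6(s − 8), we have |(6s - 3) − 45| = 6|s − 8|.
Thus it suffices that |s − 8| < eps/6.
Choosing delta = eps/6 gives |(6s - 3) − 45| = 6|s − 8| < eps whenever |s − 8| < delta.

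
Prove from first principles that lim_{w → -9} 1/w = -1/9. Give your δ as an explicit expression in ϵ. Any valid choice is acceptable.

δ = min(9/2, (81/2)ϵ)

Fix ϵ > 0. We seek δ > 0 such that 0 < |w + 9| < δ implies |1/w + 1/9| < ϵ.
|1/w + 1/9| = |-9 − w|/(9·|w|) = |w + 9|/(9|w|).
Require δ ≤ 9/2 so that |w| > 9 − 9/2 = 9/2, hence 9|w| > 81/2.
Then |1/w + 1/9| < |w + 9|/(81/2), which is < ϵ when |w + 9| < (81/2)ϵ.
Take δ = min(9/2, (81/2)ϵ). Then 0 < |w + 9| < δ gives both |w + 9| < 9/2 and |w + 9| < (81/2)ϵ, so |1/w + 1/9| < ϵ.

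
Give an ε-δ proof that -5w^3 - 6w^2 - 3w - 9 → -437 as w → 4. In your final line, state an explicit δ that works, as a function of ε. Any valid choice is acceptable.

δ = min(1, ε/362)

Let ε > 0. We want δ > 0 such that 0 < |w − 4| < δ implies |(-5w^3 - 6w^2 - 3w - 9) + 437| < ε.
(-5w^3 - 6w^2 - 3w - 9) + 437 = -5w^3 - 6w^2 - 3w + 428 = (w − 4)(-5w^2 - 26w - 107).
So |(-5w^3 - 6w^2 - 3w - 9) + 437| = |w − 4|·|-5w^2 - 26w - 107|.
Require δ ≤ 1. Then |w − 4| < 1 gives |w| < 5, and by the triangle inequality |-5w^2 - 26w - 107| ≤ 5·5^2 + 26·5 + 107 = 362.
Hence |(-5w^3 - 6w^2 - 3w - 9) + 437| ≤ 362|w − 4| < ε provided |w − 4| < ε/362.
Take δ = min(1, ε/362). Then 0 < |w − 4| < δ gives both |w − 4| < 1 and |w − 4| < ε/362, so |(-5w^3 - 6w^2 - 3w - 9) + 437| < ε.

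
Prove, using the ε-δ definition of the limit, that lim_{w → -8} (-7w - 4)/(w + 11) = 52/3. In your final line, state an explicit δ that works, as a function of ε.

δ = min(3/2, (9/146)ε)

Let ε > 0. We want δ > 0 with 0 < |w + 8| < δ ⇒ |(-7w - 4)/(w + 11) − (52/3)| < ε.
Combining over a common denominator, (-7w - 4)/(w + 11) − (52/3) = [(-7w - 4)·3 − 52·(w + 11)] / [3·(w + 11)] = -73(w + 8) / (3(w + 11)).
So |(-7w - 4)/(w + 11) − (52/3)| = 73|w + 8| / (3·|w + 11|).
Restrict δ ≤ 3/2. Then |w + 8| < 3/2 gives |w + 11| = |(w + 8) + 3| ≥ 3 − 3/2 = 3/2.
Hence |(-7w - 4)/(w + 11) − (52/3)| < 73|w + 8|/(3·(3/2)) = (146/9)|w + 8|, which is < ε once |w + 8| < (9/146)ε.
Take δ = min(3/2, (9/146)ε). Then 0 < |w + 8| < δ forces both bounds, so |(-7w - 4)/(w + 11) − (52/3)| < ε.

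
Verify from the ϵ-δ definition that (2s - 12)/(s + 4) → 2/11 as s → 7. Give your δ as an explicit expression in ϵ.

δ = min(11/2, (121/40)ϵ)

Suppose ϵ > 0. We want δ > 0 with 0 < |s − 7| < δ ⇒ |(2s - 12)/(s + 4) − (2/11)| < ϵ.
Combining over a common denominator, (2s - 12)/(s + 4) − (2/11) = [(2s - 12)·11 − 2·(s + 4)] / [11·(s + 4)] = 20(s − 7) / (11(s + 4)).
So |(2s - 12)/(s + 4) − (2/11)| = 20|s − 7| / (11·|s + 4|).
Restrict δ ≤ 11/2. Then |s − 7| < 11/2 gives |s + 4| = |(s − 7) + 11| ≥ 11 − 11/2 = 11/2.
Hence |(2s - 12)/(s + 4) − (2/11)| < 20|s − 7|/(11·(11/2)) = (40/121)|s − 7|, which is < ϵ once |s − 7| < (121/40)ϵ.
Take δ = min(11/2, (121/40)ϵ). Then 0 < |s − 7| < δ forces both bounds, so |(2s - 12)/(s + 4) − (2/11)| < ϵ.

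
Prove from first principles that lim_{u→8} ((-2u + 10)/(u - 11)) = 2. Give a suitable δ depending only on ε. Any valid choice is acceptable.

δ = min(3/2, (3/8)ε)

Fix ε > 0. We want δ > 0 with 0 < |u − 8| < δ ⇒ |(-2u + 10)/(u - 11) − 2| < ε.
Combining over a common denominator, (-2u + 10)/(u - 11) − 2 = [(-2u + 10)·(-3) − (-6)·(u - 11)] / [(-3)·(u - 11)] = 12(u − 8) / ((-3)(u - 11)).
So |(-2u + 10)/(u - 11) − 2| = 12|u − 8| / (3·|u − 11|).
Require δ ≤ 3/2, so |u − 11| ≥ |-3| − |u − 8| > 3 − 3/2 = 3/2.
Hence |(-2u + 10)/(u - 11) − 2| < 12|u − 8|/(3·(3/2)) = (8/3)|u − 8|, which is < ε once |u − 8| < (3/8)ε.
Take δ = min(3/2, (3/8)ε). Then 0 < |u − 8| < δ forces both bounds, so |(-2u + 10)/(u - 11) − 2| < ε.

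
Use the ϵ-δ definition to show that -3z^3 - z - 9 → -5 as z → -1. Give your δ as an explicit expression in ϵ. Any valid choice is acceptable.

δ = min(2, ϵ/40)

Fix ϵ > 0. We want δ > 0 such that 0 < |z + 1| < δ implies |(-3z^3 - z - 9) + 5| < ϵ.
(-3z^3 - z - 9) + 5 = -3z^3 - z - 4 = (z + 1)(-3z^2 + 3z - 4).
So |(-3z^3 - z - 9) + 5| = |z + 1|·|-3z^2 + 3z - 4|.
Require δ ≤ 2. Then |z + 1| < 2 gives |z| < 3, and by the triangle inequality |-3z^2 + 3z - 4| ≤ 3·3^2 + 3·3 + 4 = 40.
Hence |(-3z^3 - z - 9) + 5| ≤ 40|z + 1| < ϵ provided |z + 1| < ϵ/40.
Choosing δ = min(2, ϵ/40) ensures both conditions, hence |(-3z^3 - z - 9) + 5| < ϵ.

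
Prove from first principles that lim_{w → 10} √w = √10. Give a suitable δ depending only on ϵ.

Suppose ϵ > 0. We want δ > 0 such that 0 < |w − 10| < δ implies |√w − √10| < ϵ.
Rationalise: √w − √10 = (w − 10)/(√w + √10), so |√w − √10| = |w − 10|/(√w + √10).
Restrict δ ≤ 10 so that |w − 10| < 10 forces w > 0, and then √w + √10 > √10.
Hence |√w − √10| < |w − 10|/√10, which is < ϵ once |w − 10| < √10·ϵ.
Take δ = min(10, √10·ϵ). If 0 < |w − 10| < δ then w > 0 and |√w − √10| < |w − 10|/√10 < ϵ.

δ = min(10, √10·ϵ)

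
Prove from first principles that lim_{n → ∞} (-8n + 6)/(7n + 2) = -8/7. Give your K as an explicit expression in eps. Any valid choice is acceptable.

K = (58/49)/eps

Fix eps > 0. For n ≥ 1, |(-8n + 6)/(7n + 2) + 8/7| = |58|/(7(7n + 2)) = 58/(7(7n + 2)).
Since 7n + 2 ≥ 7n for n ≥ 1, this is ≤ 58/(7·7n) = (58/49)/n.
So |(-8n + 6)/(7n + 2) + 8/7| < eps whenever n > (58/49)/eps.
Take K = (58/49)/eps. If n > K then |(-8n + 6)/(7n + 2) + 8/7| ≤ (58/49)/n < eps.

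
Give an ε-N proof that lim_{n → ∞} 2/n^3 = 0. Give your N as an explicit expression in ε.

N = (2/ε)^{1/3}

Let ε > 0 be given. For n ≥ 1, |2/n^3 − 0| = 2/n^3.
2/n^3 < ε ⇔ n^3 > 2/ε ⇔ n > (2/ε)^{1/3}.
Take N = (2/ε)^{1/3}. Then n > N implies 2/n^3 < ε.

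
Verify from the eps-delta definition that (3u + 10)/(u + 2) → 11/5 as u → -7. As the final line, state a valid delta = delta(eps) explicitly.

Let eps > 0 be given. We want delta > 0 with 0 < |u + 7| < delta ⇒ |(3u + 10)/(u + 2) − (11/5)| < eps.
Combining over a common denominator, (3u + 10)/(u + 2) − (11/5) = [(3u + 10)·(-5) − (-11)·(u + 2)] / [(-5)·(u + 2)] = -4(u + 7) / ((-5)(u + 2)).
So |(3u + 10)/(u + 2) − (11/5)| = 4|u + 7| / (5·|u + 2|).
Require delta ≤ 5/2, so |u + 2| ≥ |-5| − |u + 7| > 5 − 5/2 = 5/2.
Hence |(3u + 10)/(u + 2) − (11/5)| < 4|u + 7|/(5·(5/2)) = (8/25)|u + 7|, which is < eps once |u + 7| < (25/8)eps.
Take delta = min(5/2, (25/8)eps). Then 0 < |u + 7| < delta forces both bounds, so |(3u + 10)/(u + 2) − (11/5)| < eps.

delta = min(5/2, (25/8)eps)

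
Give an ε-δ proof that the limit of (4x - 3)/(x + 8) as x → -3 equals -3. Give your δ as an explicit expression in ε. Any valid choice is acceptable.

δ = min(5/2, (5/14)ε)

Let ε > 0. We want δ > 0 with 0 < |x + 3| < δ ⇒ |(4x - 3)/(x + 8) + 3| < ε.
Combining over a common denominator, (4x - 3)/(x + 8) + 3 = [(4x - 3)·5 − (-15)·(x + 8)] / [5·(x + 8)] = 35(x + 3) / (5(x + 8)).
So |(4x - 3)/(x + 8) + 3| = 35|x + 3| / (5·|x + 8|).
Restrict δ ≤ 5/2. Then |x + 3| < 5/2 gives |x + 8| = |(x + 3) + 5| ≥ 5 − 5/2 = 5/2.
Hence |(4x - 3)/(x + 8) + 3| < 35|x + 3|/(5·(5/2)) = (14/5)|x + 3|, which is < ε once |x + 3| < (5/14)ε.
Take δ = min(5/2, (5/14)ε). Then 0 < |x + 3| < δ forces both bounds, so |(4x - 3)/(x + 8) + 3| < ε.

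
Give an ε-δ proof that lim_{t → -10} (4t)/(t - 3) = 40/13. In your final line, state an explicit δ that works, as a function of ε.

Let ε > 0 be given. We want δ > 0 with 0 < |t + 10| < δ ⇒ |(4t)/(t - 3) − (40/13)| < ε.
Combining over a common denominator, (4t)/(t - 3) − (40/13) = [(4t)·(-13) − (-40)·(t - 3)] / [(-13)·(t - 3)] = -12(t + 10) / ((-13)(t - 3)).
So |(4t)/(t - 3) − (40/13)| = 12|t + 10| / (13·|t − 3|).
Restrict δ ≤ 13/2. Then |t + 10| < 13/2 gives |t − 3| = |(t + 10) + (-13)| ≥ 13 − 13/2 = 13/2.
Hence |(4t)/(t - 3) − (40/13)| < 12|t + 10|/(13·(13/2)) = (24/169)|t + 10|, which is < ε once |t + 10| < (169/24)ε.
Take δ = min(13/2, (169/24)ε). Then 0 < |t + 10| < δ forces both bounds, so |(4t)/(t - 3) − (40/13)| < ε.

δ = min(13/2, (169/24)ε)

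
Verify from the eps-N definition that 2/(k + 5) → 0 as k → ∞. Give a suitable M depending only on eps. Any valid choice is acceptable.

Let eps > 0. For k ≥ 1, |2/(k + 5) − 0| = 2/(k + 5) ≤ 2/k.
We need 2/k < eps, i.e. k > 2/eps.
Take M = 2/eps. If k > M then |2/(k + 5)| ≤ 2/k < eps.

M = 2/eps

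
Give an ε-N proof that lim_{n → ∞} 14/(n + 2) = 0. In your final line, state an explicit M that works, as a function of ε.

M = 14/ε

Fix ε > 0. For n ≥ 1, |14/(n + 2) − 0| = 14/(n + 2) ≤ 14/n.
We need 14/n < ε, i.e. n > 14/ε.
Take M = 14/ε. If n > M then |14/(n + 2)| ≤ 14/n < ε.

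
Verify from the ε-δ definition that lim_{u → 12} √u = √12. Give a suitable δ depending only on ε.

δ = min(12, √12·ε)

Let ε > 0 be given. We want δ > 0 such that 0 < |u − 12| < δ implies |√u − √12| < ε.
Multiplying by the conjugate, |√u − √12| = |u − 12|/(√u + √12).
Restrict δ ≤ 12 so that |u − 12| < 12 forces u > 0, and then √u + √12 > √12.
Hence |√u − √12| < |u − 12|/√12, which is < ε once |u − 12| < √12·ε.
Take δ = min(12, √12·ε). If 0 < |u − 12| < δ then u > 0 and |√u − √12| < |u − 12|/√12 < ε.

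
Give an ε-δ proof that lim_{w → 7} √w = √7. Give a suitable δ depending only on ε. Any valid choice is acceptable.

Let ε > 0. We want δ > 0 such that 0 < |w − 7| < δ implies |√w − √7| < ε.
Multiplying by the conjugate, |√w − √7| = |w − 7|/(√w + √7).
Restrict δ ≤ 7 so that |w − 7| < 7 forces w > 0, and then √w + √7 > √7.
Hence |√w − √7| < |w − 7|/√7, which is < ε once |w − 7| < √7·ε.
Take δ = min(7, √7·ε). If 0 < |w − 7| < δ then w > 0 and |√w − √7| < |w − 7|/√7 < ε.

δ = min(7, √7·ε)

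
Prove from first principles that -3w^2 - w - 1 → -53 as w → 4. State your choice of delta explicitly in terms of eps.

delta = min(1, eps/28)

Let eps > 0 be given. We want delta > 0 such that 0 < |w − 4| < delta implies |(-3w^2 - w - 1) + 53| < eps.
(-3w^2 - w - 1) + 53 = -3w^2 - w + 52 = (w − 4)(-3w - 13).
So |(-3w^2 - w - 1) + 53| = |w − 4|·|-3w - 13|.
Assume first that |w − 4| < 1, so |w| < 5. Then |-3w - 13| ≤ 3·5 + 13 = 28.
Hence |(-3w^2 - w - 1) + 53| ≤ 28|w − 4| < eps provided |w − 4| < eps/28.
Choosing delta = min(1, eps/28) ensures both conditions, hence |(-3w^2 - w - 1) + 53| < eps.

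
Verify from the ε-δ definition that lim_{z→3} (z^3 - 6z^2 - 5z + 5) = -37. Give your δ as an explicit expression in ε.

δ = min(1, ε/42)

Let ε > 0. We want δ > 0 such that 0 < |z − 3| < δ implies |(z^3 - 6z^2 - 5z + 5) + 37| < ε.
(z^3 - 6z^2 - 5z + 5) + 37 = z^3 - 6z^2 - 5z + 42 = (z − 3)(z^2 - 3z - 14).
So |(z^3 - 6z^2 - 5z + 5) + 37| = |z − 3|·|z^2 - 3z - 14|.
Require δ ≤ 1. Then |z − 3| < 1 gives |z| < 4, and by the triangle inequality |z^2 - 3z - 14| ≤ 4^2 + 3·4 + 14 = 42.
Hence |(z^3 - 6z^2 - 5z + 5) + 37| ≤ 42|z − 3| < ε provided |z − 3| < ε/42.
Choosing δ = min(1, ε/42) ensures both conditions, hence |(z^3 - 6z^2 - 5z + 5) + 37| < ε.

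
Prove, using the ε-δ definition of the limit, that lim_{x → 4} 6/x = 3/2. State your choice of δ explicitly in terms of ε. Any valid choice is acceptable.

Let ε > 0. We seek δ > 0 such that 0 < |x − 4| < δ implies |6/x − (3/2)| < ε.
|6/x − (3/2)| = 6·|4 − x|/(4·|x|) = 6|x − 4|/(4|x|).
Restrict δ ≤ 2. Then |x − 4| < 2 gives |x| > 2, so 4|x| > 8.
Then |6/x − (3/2)| < 6|x − 4|/8, which is < ε when |x − 4| < (4/3)ε.
Take δ = min(2, (4/3)ε). Then 0 < |x − 4| < δ gives both |x − 4| < 2 and |x − 4| < (4/3)ε, so |6/x − (3/2)| < ε.

δ = min(2, (4/3)ε)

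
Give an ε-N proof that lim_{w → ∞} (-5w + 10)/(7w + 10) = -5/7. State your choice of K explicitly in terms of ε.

K = (120/49)/ε

Let ε > 0. We seek K > 0 such that w > K implies |(-5w + 10)/(7w + 10) + 5/7| < ε.
(-5w + 10)/(7w + 10) + 5/7 = (7(-5w + 10) − (-5)(7w + 10)) / (7(7w + 10)) = 120/(7(7w + 10)).
For w > 0 we have 7w + 10 > 7w, so |(-5w + 10)/(7w + 10) + 5/7| = 120/(7(7w + 10)) < 120/(7·7w) = (120/49)/w.
Thus |(-5w + 10)/(7w + 10) + 5/7| < ε whenever w > (120/49)/ε.
Take K = (120/49)/ε. If w > K then |(-5w + 10)/(7w + 10) + 5/7| < (120/49)/w < ε.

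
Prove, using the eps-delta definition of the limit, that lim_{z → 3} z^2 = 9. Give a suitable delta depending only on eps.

delta = min(2, eps/8)

Let eps > 0 be given. We seek delta > 0 with 0 < |z − 3| < delta ⇒ |z^2 − 9| < eps.
Factor: z^2 − 9 = (z − 3)(z + 3), so |z^2 − 9| = |z − 3|·|z + 3|.
Restrict delta ≤ 2. Then |z − 3| < 2 gives |z| < 5, so by the triangle inequality |z + 3| ≤ 5 + 3 = 8.
Hence |z^2 − 9| ≤ 8|z − 3|, which is < eps once |z − 3| < eps/8.
Take delta = min(2, eps/8). If 0 < |z − 3| < delta then both bounds hold and |z^2 − 9| ≤ 8|z − 3| < 8·(eps/8) = eps.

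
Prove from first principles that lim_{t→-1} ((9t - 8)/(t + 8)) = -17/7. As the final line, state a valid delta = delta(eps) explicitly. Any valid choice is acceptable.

delta = min(7/2, (49/160)eps)

Fix eps > 0. We want delta > 0 with 0 < |t + 1| < delta ⇒ |(9t - 8)/(t + 8) + 17/7| < eps.
Combining over a common denominator, (9t - 8)/(t + 8) + 17/7 = [(9t - 8)·7 − (-17)·(t + 8)] / [7·(t + 8)] = 80(t + 1) / (7(t + 8)).
So |(9t - 8)/(t + 8) + 17/7| = 80|t + 1| / (7·|t + 8|).
Require delta ≤ 7/2, so |t + 8| ≥ |7| − |t + 1| > 7 − 7/2 = 7/2.
Hence |(9t - 8)/(t + 8) + 17/7| < 80|t + 1|/(7·(7/2)) = (160/49)|t + 1|, which is < eps once |t + 1| < (49/160)eps.
Take delta = min(7/2, (49/160)eps). Then 0 < |t + 1| < delta forces both bounds, so |(9t - 8)/(t + 8) + 17/7| < eps.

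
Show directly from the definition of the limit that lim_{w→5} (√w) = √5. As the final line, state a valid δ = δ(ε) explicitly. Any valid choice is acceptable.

Let ε > 0. We want δ > 0 such that 0 < |w − 5| < δ implies |√w − √5| < ε.
Rationalise: √w − √5 = (w − 5)/(√w + √5), so |√w − √5| = |w − 5|/(√w + √5).
Restrict δ ≤ 5 so that |w − 5| < 5 forces w > 0, and then √w + √5 > √5.
Hence |√w − √5| < |w − 5|/√5, which is < ε once |w − 5| < √5·ε.
Take δ = min(5, √5·ε). If 0 < |w − 5| < δ then w > 0 and |√w − √5| < |w − 5|/√5 < ε.

δ = min(5, √5·ε)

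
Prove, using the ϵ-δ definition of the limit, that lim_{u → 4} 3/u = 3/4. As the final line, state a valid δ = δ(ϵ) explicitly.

δ = min(2, (8/3)ϵ)

Let ϵ > 0 be given. We seek δ > 0 such that 0 < |u − 4| < δ implies |3/u − (3/4)| < ϵ.
|3/u − (3/4)| = 3·|4 − u|/(4·|u|) = 3|u − 4|/(4|u|).
Restrict δ ≤ 2. Then |u − 4| < 2 gives |u| > 2, so 4|u| > 8.
Then |3/u − (3/4)| < 3|u − 4|/8, which is < ϵ when |u − 4| < (8/3)ϵ.
Take δ = min(2, (8/3)ϵ). Then 0 < |u − 4| < δ gives both |u − 4| < 2 and |u − 4| < (8/3)ϵ, so |3/u − (3/4)| < ϵ.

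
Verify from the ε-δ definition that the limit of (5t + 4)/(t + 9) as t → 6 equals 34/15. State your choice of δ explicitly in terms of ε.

δ = min(15/2, (225/82)ε)

Let ε > 0 be given. We want δ > 0 with 0 < |t − 6| < δ ⇒ |(5t + 4)/(t + 9) − (34/15)| < ε.
Combining over a common denominator, (5t + 4)/(t + 9) − (34/15) = [(5t + 4)·15 − 34·(t + 9)] / [15·(t + 9)] = 41(t − 6) / (15(t + 9)).
So |(5t + 4)/(t + 9) − (34/15)| = 41|t − 6| / (15·|t + 9|).
Require δ ≤ 15/2, so |t + 9| ≥ |15| − |t − 6| > 15 − 15/2 = 15/2.
Hence |(5t + 4)/(t + 9) − (34/15)| < 41|t − 6|/(15·(15/2)) = (82/225)|t − 6|, which is < ε once |t − 6| < (225/82)ε.
Take δ = min(15/2, (225/82)ε). Then 0 < |t − 6| < δ forces both bounds, so |(5t + 4)/(t + 9) − (34/15)| < ε.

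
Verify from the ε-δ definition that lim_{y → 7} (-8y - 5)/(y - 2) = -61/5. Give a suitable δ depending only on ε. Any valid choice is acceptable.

δ = min(5/2, (25/42)ε)

Let ε > 0 be given. We want δ > 0 with 0 < |y − 7| < δ ⇒ |(-8y - 5)/(y - 2) + 61/5| < ε.
Combining over a common denominator, (-8y - 5)/(y - 2) + 61/5 = [(-8y - 5)·5 − (-61)·(y - 2)] / [5·(y - 2)] = 21(y − 7) / (5(y - 2)).
So |(-8y - 5)/(y - 2) + 61/5| = 21|y − 7| / (5·|y − 2|).
Restrict δ ≤ 5/2. Then |y − 7| < 5/2 gives |y − 2| = |(y − 7) + 5| ≥ 5 − 5/2 = 5/2.
Hence |(-8y - 5)/(y - 2) + 61/5| < 21|y − 7|/(5·(5/2)) = (42/25)|y − 7|, which is < ε once |y − 7| < (25/42)ε.
Take δ = min(5/2, (25/42)ε). Then 0 < |y − 7| < δ forces both bounds, so |(-8y - 5)/(y - 2) + 61/5| < ε.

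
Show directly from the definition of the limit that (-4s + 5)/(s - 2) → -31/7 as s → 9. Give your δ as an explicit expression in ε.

δ = min(7/2, (49/6)ε)

Fix ε > 0. We want δ > 0 with 0 < |s − 9| < δ ⇒ |(-4s + 5)/(s - 2) + 31/7| < ε.
Combining over a common denominator, (-4s + 5)/(s - 2) + 31/7 = [(-4s + 5)·7 − (-31)·(s - 2)] / [7·(s - 2)] = 3(s − 9) / (7(s - 2)).
So |(-4s + 5)/(s - 2) + 31/7| = 3|s − 9| / (7·|s − 2|).
Restrict δ ≤ 7/2. Then |s − 9| < 7/2 gives |s − 2| = |(s − 9) + 7| ≥ 7 − 7/2 = 7/2.
Hence |(-4s + 5)/(s - 2) + 31/7| < 3|s − 9|/(7·(7/2)) = (6/49)|s − 9|, which is < ε once |s − 9| < (49/6)ε.
Take δ = min(7/2, (49/6)ε). Then 0 < |s − 9| < δ forces both bounds, so |(-4s + 5)/(s - 2) + 31/7| < ε.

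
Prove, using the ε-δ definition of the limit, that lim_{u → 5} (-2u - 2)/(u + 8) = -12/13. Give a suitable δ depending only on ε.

Suppose ε > 0. We want δ > 0 with 0 < |u − 5| < δ ⇒ |(-2u - 2)/(u + 8) + 12/13| < ε.
Combining over a common denominator, (-2u - 2)/(u + 8) + 12/13 = [(-2u - 2)·13 − (-12)·(u + 8)] / [13·(u + 8)] = -14(u − 5) / (13(u + 8)).
So |(-2u - 2)/(u + 8) + 12/13| = 14|u − 5| / (13·|u + 8|).
Restrict δ ≤ 13/2. Then |u − 5| < 13/2 gives |u + 8| = |(u − 5) + 13| ≥ 13 − 13/2 = 13/2.
Hence |(-2u - 2)/(u + 8) + 12/13| < 14|u − 5|/(13·(13/2)) = (28/169)|u − 5|, which is < ε once |u − 5| < (169/28)ε.
Take δ = min(13/2, (169/28)ε). Then 0 < |u − 5| < δ forces both bounds, so |(-2u - 2)/(u + 8) + 12/13| < ε.

δ = min(13/2, (169/28)ε)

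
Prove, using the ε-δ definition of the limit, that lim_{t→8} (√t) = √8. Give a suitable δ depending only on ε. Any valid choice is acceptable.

δ = min(8, √8·ε)

Let ε > 0. We want δ > 0 such that 0 < |t − 8| < δ implies |√t − √8| < ε.
Rationalise: √t − √8 = (t − 8)/(√t + √8), so |√t − √8| = |t − 8|/(√t + √8).
Restrict δ ≤ 8 so that |t − 8| < 8 forces t > 0, and then √t + √8 > √8.
Hence |√t − √8| < |t − 8|/√8, which is < ε once |t − 8| < √8·ε.
Take δ = min(8, √8·ε). If 0 < |t − 8| < δ then t > 0 and |√t − √8| < |t − 8|/√8 < ε.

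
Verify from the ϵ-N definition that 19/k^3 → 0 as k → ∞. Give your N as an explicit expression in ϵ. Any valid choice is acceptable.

Fix ϵ > 0. For k ≥ 1, |19/k^3 − 0| = 19/k^3.
19/k^3 < ϵ ⇔ k^3 > 19/ϵ ⇔ k > (19/ϵ)^{1/3}.
Take N = (19/ϵ)^{1/3}. Then k > N implies 19/k^3 < ϵ.

N = (19/ϵ)^{1/3}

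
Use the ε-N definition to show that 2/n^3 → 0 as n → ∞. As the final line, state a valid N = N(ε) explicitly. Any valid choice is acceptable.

Suppose ε > 0. For n ≥ 1, |2/n^3 − 0| = 2/n^3.
2/n^3 < ε ⇔ n^3 > 2/ε ⇔ n > (2/ε)^{1/3}.
Take N = (2/ε)^{1/3}. Then n > N implies 2/n^3 < ε.

N = (2/ε)^{1/3}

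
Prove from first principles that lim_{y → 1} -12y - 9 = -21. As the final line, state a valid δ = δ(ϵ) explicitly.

δ = ϵ/12

Let ϵ > 0. We need δ > 0 so that 0 < |y − 1| < δ implies |(-12y - 9) + 21| < ϵ.
Since (-12y - 9) + 21 = -12(y − 1), we have |(-12y - 9) + 21| = 12|y − 1|.
So 12|y − 1| < ϵ exactly when |y − 1| < ϵ/12.
Take δ = ϵ/12. If 0 < |y − 1| < δ then |(-12y - 9) + 21| = 12|y − 1| < 12·(ϵ/12) = ϵ.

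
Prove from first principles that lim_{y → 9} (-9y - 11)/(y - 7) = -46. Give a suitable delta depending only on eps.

delta = min(1, (1/37)eps)

Suppose eps > 0. We want delta > 0 with 0 < |y − 9| < delta ⇒ |(-9y - 11)/(y - 7) + 46| < eps.
Combining over a common denominator, (-9y - 11)/(y - 7) + 46 = [(-9y - 11)·2 − (-92)·(y - 7)] / [2·(y - 7)] = 74(y − 9) / (2(y - 7)).
So |(-9y - 11)/(y - 7) + 46| = 74|y − 9| / (2·|y − 7|).
Require delta ≤ 1, so |y − 7| ≥ |2| − |y − 9| > 2 − 1 = 1.
Hence |(-9y - 11)/(y - 7) + 46| < 74|y − 9|/(2·1) = 37|y − 9|, which is < eps once |y − 9| < (1/37)eps.
Take delta = min(1, (1/37)eps). Then 0 < |y − 9| < delta forces both bounds, so |(-9y - 11)/(y - 7) + 46| < eps.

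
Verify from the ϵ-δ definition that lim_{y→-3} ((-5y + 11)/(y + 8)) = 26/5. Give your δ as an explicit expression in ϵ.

Let ϵ > 0. We want δ > 0 with 0 < |y + 3| < δ ⇒ |(-5y + 11)/(y + 8) − (26/5)| < ϵ.
Combining over a common denominator, (-5y + 11)/(y + 8) − (26/5) = [(-5y + 11)·5 − 26·(y + 8)] / [5·(y + 8)] = -51(y + 3) / (5(y + 8)).
So |(-5y + 11)/(y + 8) − (26/5)| = 51|y + 3| / (5·|y + 8|).
Require δ ≤ 5/2, so |y + 8| ≥ |5| − |y + 3| > 5 − 5/2 = 5/2.
Hence |(-5y + 11)/(y + 8) − (26/5)| < 51|y + 3|/(5·(5/2)) = (102/25)|y + 3|, which is < ϵ once |y + 3| < (25/102)ϵ.
Take δ = min(5/2, (25/102)ϵ). Then 0 < |y + 3| < δ forces both bounds, so |(-5y + 11)/(y + 8) − (26/5)| < ϵ.

δ = min(5/2, (25/102)ϵ)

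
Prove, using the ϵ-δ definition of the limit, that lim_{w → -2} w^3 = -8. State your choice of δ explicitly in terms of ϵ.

Fix ϵ > 0. We seek δ > 0 with 0 < |w + 2| < δ ⇒ |w^3 + 8| < ϵ.
Factor: w^3 + 8 = (w + 2)(w^2 - 2w + 4), so |w^3 + 8| = |w + 2|·|w^2 - 2w + 4|.
Restrict δ ≤ 2. Then |w + 2| < 2 gives |w| < 4, so by the triangle inequality |w^2 - 2w + 4| ≤ 4^2 + 2·4 + 4 = 28.
Hence |w^3 + 8| ≤ 28|w + 2|, which is < ϵ once |w + 2| < ϵ/28.
Take δ = min(2, ϵ/28). If 0 < |w + 2| < δ then both bounds hold and |w^3 + 8| ≤ 28|w + 2| < 28·(ϵ/28) = ϵ.

δ = min(2, ϵ/28)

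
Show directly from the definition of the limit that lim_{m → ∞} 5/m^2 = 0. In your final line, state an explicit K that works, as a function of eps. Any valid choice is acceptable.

Fix eps > 0. For m ≥ 1, |5/m^2 − 0| = 5/m^2.
5/m^2 < eps ⇔ m^2 > 5/eps ⇔ m > (5/eps)^{1/2}.
Take K = (5/eps)^{1/2}. Then m > K implies 5/m^2 < eps.

K = (5/eps)^{1/2}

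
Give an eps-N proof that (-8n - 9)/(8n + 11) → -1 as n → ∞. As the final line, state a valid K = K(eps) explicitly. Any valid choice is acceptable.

Let eps > 0 be given. For n ≥ 1, |(-8n - 9)/(8n + 11) + 1| = |16|/(8(8n + 11)) = 16/(8(8n + 11)).
Since 8n + 11 ≥ 8n for n ≥ 1, this is ≤ 16/(8·8n) = (1/4)/n.
So |(-8n - 9)/(8n + 11) + 1| < eps whenever n > (1/4)/eps.
Take K = (1/4)/eps. If n > K then |(-8n - 9)/(8n + 11) + 1| ≤ (1/4)/n < eps.

K = (1/4)/eps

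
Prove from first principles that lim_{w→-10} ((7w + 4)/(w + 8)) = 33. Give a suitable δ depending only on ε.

Let ε > 0. We want δ > 0 with 0 < |w + 10| < δ ⇒ |(7w + 4)/(w + 8) − 33| < ε.
Combining over a common denominator, (7w + 4)/(w + 8) − 33 = [(7w + 4)·(-2) − (-66)·(w + 8)] / [(-2)·(w + 8)] = 52(w + 10) / ((-2)(w + 8)).
So |(7w + 4)/(w + 8) − 33| = 52|w + 10| / (2·|w + 8|).
Restrict δ ≤ 1. Then |w + 10| < 1 gives |w + 8| = |(w + 10) + (-2)| ≥ 2 − 1 = 1.
Hence |(7w + 4)/(w + 8) − 33| < 52|w + 10|/(2·1) = 26|w + 10|, which is < ε once |w + 10| < (1/26)ε.
Take δ = min(1, (1/26)ε). Then 0 < |w + 10| < δ forces both bounds, so |(7w + 4)/(w + 8) − 33| < ε.

δ = min(1, (1/26)ε)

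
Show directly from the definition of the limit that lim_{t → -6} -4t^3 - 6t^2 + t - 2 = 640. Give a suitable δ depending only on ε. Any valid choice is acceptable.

δ = min(1, ε/429)

Let ε > 0 be given. We want δ > 0 such that 0 < |t + 6| < δ implies |(-4t^3 - 6t^2 + t - 2) − 640| < ε.
(-4t^3 - 6t^2 + t - 2) − 640 = -4t^3 - 6t^2 + t - 642 = (t + 6)(-4t^2 + 18t - 107).
So |(-4t^3 - 6t^2 + t - 2) − 640| = |t + 6|·|-4t^2 + 18t - 107|.
Assume first that |t + 6| < 1, so |t| < 7. Then |-4t^2 + 18t - 107| ≤ 4·7^2 + 18·7 + 107 = 429.
Hence |(-4t^3 - 6t^2 + t - 2) − 640| ≤ 429|t + 6| < ε provided |t + 6| < ε/429.
Take δ = min(1, ε/429). Then 0 < |t + 6| < δ gives both |t + 6| < 1 and |t + 6| < ε/429, so |(-4t^3 - 6t^2 + t - 2) − 640| < ε.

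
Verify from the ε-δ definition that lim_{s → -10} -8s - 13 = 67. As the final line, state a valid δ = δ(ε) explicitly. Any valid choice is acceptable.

Let ε > 0 be given. We need δ > 0 so that 0 < |s + 10| < δ implies |(-8s - 13) − 67| < ε.
|(-8s - 13) − 67| = |-8s - 80| = 8|s + 10|.
Thus it suffices that |s + 10| < ε/8.
Choosing δ = ε/8 gives |(-8s - 13) − 67| = 8|s + 10| < ε whenever |s + 10| < δ.

δ = ε/8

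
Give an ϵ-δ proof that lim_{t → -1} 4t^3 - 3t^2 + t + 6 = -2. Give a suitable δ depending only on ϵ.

δ = min(1, ϵ/38)

Suppose ϵ > 0. We want δ > 0 such that 0 < |t + 1| < δ implies |(4t^3 - 3t^2 + t + 6) + 2| < ϵ.
(4t^3 - 3t^2 + t + 6) + 2 = 4t^3 - 3t^2 + t + 8 = (t + 1)(4t^2 - 7t + 8).
So |(4t^3 - 3t^2 + t + 6) + 2| = |t + 1|·|4t^2 - 7t + 8|.
Require δ ≤ 1. Then |t + 1| < 1 gives |t| < 2, and by the triangle inequality |4t^2 - 7t + 8| ≤ 4·2^2 + 7·2 + 8 = 38.
Hence |(4t^3 - 3t^2 + t + 6) + 2| ≤ 38|t + 1| < ϵ provided |t + 1| < ϵ/38.
Choosing δ = min(1, ϵ/38) ensures both conditions, hence |(4t^3 - 3t^2 + t + 6) + 2| < ϵ.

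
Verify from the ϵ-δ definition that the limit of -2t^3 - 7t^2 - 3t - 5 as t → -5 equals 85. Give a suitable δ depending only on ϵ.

δ = min(1, ϵ/108)

Fix ϵ > 0. We want δ > 0 such that 0 < |t + 5| < δ implies |(-2t^3 - 7t^2 - 3t - 5) − 85| < ϵ.
(-2t^3 - 7t^2 - 3t - 5) − 85 = -2t^3 - 7t^2 - 3t - 90 = (t + 5)(-2t^2 + 3t - 18).
So |(-2t^3 - 7t^2 - 3t - 5) − 85| = |t + 5|·|-2t^2 + 3t - 18|.
Require δ ≤ 1. Then |t + 5| < 1 gives |t| < 6, and by the triangle inequality |-2t^2 + 3t - 18| ≤ 2·6^2 + 3·6 + 18 = 108.
Hence |(-2t^3 - 7t^2 - 3t - 5) − 85| ≤ 108|t + 5| < ϵ provided |t + 5| < ϵ/108.
Take δ = min(1, ϵ/108). Then 0 < |t + 5| < δ gives both |t + 5| < 1 and |t + 5| < ϵ/108, so |(-2t^3 - 7t^2 - 3t - 5) − 85| < ϵ.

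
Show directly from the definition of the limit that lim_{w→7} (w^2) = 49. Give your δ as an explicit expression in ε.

Let ε > 0. We seek δ > 0 with 0 < |w − 7| < δ ⇒ |w^2 − 49| < ε.
Factor: w^2 − 49 = (w − 7)(w + 7), so |w^2 − 49| = |w − 7|·|w + 7|.
Restrict δ ≤ 2. Then |w − 7| < 2 gives |w| < 9, so by the triangle inequality |w + 7| ≤ 9 + 7 = 16.
Hence |w^2 − 49| ≤ 16|w − 7|, which is < ε once |w − 7| < ε/16.
Take δ = min(2, ε/16). If 0 < |w − 7| < δ then both bounds hold and |w^2 − 49| ≤ 16|w − 7| < 16·(ε/16) = ε.

δ = min(2, ε/16)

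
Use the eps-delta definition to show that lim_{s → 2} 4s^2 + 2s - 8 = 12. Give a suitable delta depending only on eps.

Let eps > 0. We want delta > 0 such that 0 < |s − 2| < delta implies |(4s^2 + 2s - 8) − 12| < eps.
(4s^2 + 2s - 8) − 12 = 4s^2 + 2s - 20 = (s − 2)(4s + 10).
So |(4s^2 + 2s - 8) − 12| = |s − 2|·|4s + 10|.
Require delta ≤ 1. Then |s − 2| < 1 gives |s| < 3, and by the triangle inequality |4s + 10| ≤ 4·3 + 10 = 22.
Hence |(4s^2 + 2s - 8) − 12| ≤ 22|s − 2| < eps provided |s − 2| < eps/22.
Take delta = min(1, eps/22). Then 0 < |s − 2| < delta gives both |s − 2| < 1 and |s − 2| < eps/22, so |(4s^2 + 2s - 8) − 12| < eps.

delta = min(1, eps/22)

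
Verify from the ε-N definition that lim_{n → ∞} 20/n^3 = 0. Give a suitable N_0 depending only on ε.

N_0 = (20/ε)^{1/3}

Let ε > 0 be given. For n ≥ 1, |20/n^3 − 0| = 20/n^3.
20/n^3 < ε ⇔ n^3 > 20/ε ⇔ n > (20/ε)^{1/3}.
Take N_0 = (20/ε)^{1/3}. Then n > N_0 implies 20/n^3 < ε.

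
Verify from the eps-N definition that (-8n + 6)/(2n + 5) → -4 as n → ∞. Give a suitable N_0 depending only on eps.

N_0 = 13/eps

Suppose eps > 0. For n ≥ 1, |(-8n + 6)/(2n + 5) + 4| = |52|/(2(2n + 5)) = 52/(2(2n + 5)).
Since 2n + 5 ≥ 2n for n ≥ 1, this is ≤ 52/(2·2n) = 13/n.
So |(-8n + 6)/(2n + 5) + 4| < eps whenever n > 13/eps.
Take N_0 = 13/eps. If n > N_0 then |(-8n + 6)/(2n + 5) + 4| ≤ 13/n < eps.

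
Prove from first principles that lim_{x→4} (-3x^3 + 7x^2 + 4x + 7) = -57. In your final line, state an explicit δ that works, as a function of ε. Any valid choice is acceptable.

Fix ε > 0. We want δ > 0 such that 0 < |x − 4| < δ implies |(-3x^3 + 7x^2 + 4x + 7) + 57| < ε.
(-3x^3 + 7x^2 + 4x + 7) + 57 = -3x^3 + 7x^2 + 4x + 64 = (x − 4)(-3x^2 - 5x - 16).
So |(-3x^3 + 7x^2 + 4x + 7) + 57| = |x − 4|·|-3x^2 - 5x - 16|.
Assume first that |x − 4| < 2, so |x| < 6. Then |-3x^2 - 5x - 16| ≤ 3·6^2 + 5·6 + 16 = 154.
Hence |(-3x^3 + 7x^2 + 4x + 7) + 57| ≤ 154|x − 4| < ε provided |x − 4| < ε/154.
Take δ = min(2, ε/154). Then 0 < |x − 4| < δ gives both |x − 4| < 2 and |x − 4| < ε/154, so |(-3x^3 + 7x^2 + 4x + 7) + 57| < ε.

δ = min(2, ε/154)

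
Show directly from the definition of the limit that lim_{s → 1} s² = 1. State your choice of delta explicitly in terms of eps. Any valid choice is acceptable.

Suppose eps > 0. We seek delta > 0 with 0 < |s − 1| < delta ⇒ |s² − 1| < eps.
Factor: s² − 1 = (s − 1)(s + 1), so |s² − 1| = |s − 1|·|s + 1|.
Impose delta ≤ 1 so that |s| < 2; then |s + 1| ≤ 3.
Hence |s² − 1| ≤ 3|s − 1|, which is < eps once |s − 1| < eps/3.
Take delta = min(1, eps/3). If 0 < |s − 1| < delta then both bounds hold and |s² − 1| ≤ 3|s − 1| < 3·(eps/3) = eps.

delta = min(1, eps/3)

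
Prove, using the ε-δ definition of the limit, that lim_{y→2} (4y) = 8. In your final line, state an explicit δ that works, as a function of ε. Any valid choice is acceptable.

δ = ε/4

Fix ε > 0. We need δ > 0 so that 0 < |y − 2| < δ implies |(4y) − 8| < ε.
Since (4y) − 8 = 4(y − 2), we have |(4y) − 8| = 4|y − 2|.
Thus it suffices that |y − 2| < ε/4.
Take δ = ε/4. If 0 < |y − 2| < δ then |(4y) − 8| = 4|y − 2| < 4·(ε/4) = ε.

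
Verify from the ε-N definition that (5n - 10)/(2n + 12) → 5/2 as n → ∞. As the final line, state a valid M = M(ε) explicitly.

Fix ε > 0. For n ≥ 1, |(5n - 10)/(2n + 12) − (5/2)| = |-80|/(2(2n + 12)) = 80/(2(2n + 12)).
Since 2n + 12 ≥ 2n for n ≥ 1, this is ≤ 80/(2·2n) = 20/n.
So |(5n - 10)/(2n + 12) − (5/2)| < ε whenever n > 20/ε.
Take M = 20/ε. If n > M then |(5n - 10)/(2n + 12) − (5/2)| ≤ 20/n < ε.

M = 20/ε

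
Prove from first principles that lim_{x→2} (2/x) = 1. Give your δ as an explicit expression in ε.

Let ε > 0 be given. We seek δ > 0 such that 0 < |x − 2| < δ implies |2/x − 1| < ε.
|2/x − 1| = 2·|2 − x|/(2·|x|) = 2|x − 2|/(2|x|).
Restrict δ ≤ 1. Then |x − 2| < 1 gives |x| > 1, so 2|x| > 2.
Then |2/x − 1| < 2|x − 2|/2, which is < ε when |x − 2| < ε.
Take δ = min(1, ε). Then 0 < |x − 2| < δ gives both |x − 2| < 1 and |x − 2| < ε, so |2/x − 1| < ε.

δ = min(1, ε)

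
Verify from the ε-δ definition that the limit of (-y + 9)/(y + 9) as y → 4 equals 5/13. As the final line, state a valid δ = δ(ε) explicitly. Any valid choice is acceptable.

Let ε > 0 be given. We want δ > 0 with 0 < |y − 4| < δ ⇒ |(-y + 9)/(y + 9) − (5/13)| < ε.
Combining over a common denominator, (-y + 9)/(y + 9) − (5/13) = [(-y + 9)·13 − 5·(y + 9)] / [13·(y + 9)] = -18(y − 4) / (13(y + 9)).
So |(-y + 9)/(y + 9) − (5/13)| = 18|y − 4| / (13·|y + 9|).
Restrict δ ≤ 13/2. Then |y − 4| < 13/2 gives |y + 9| = |(y − 4) + 13| ≥ 13 − 13/2 = 13/2.
Hence |(-y + 9)/(y + 9) − (5/13)| < 18|y − 4|/(13·(13/2)) = (36/169)|y − 4|, which is < ε once |y − 4| < (169/36)ε.
Take δ = min(13/2, (169/36)ε). Then 0 < |y − 4| < δ forces both bounds, so |(-y + 9)/(y + 9) − (5/13)| < ε.

δ = min(13/2, (169/36)ε)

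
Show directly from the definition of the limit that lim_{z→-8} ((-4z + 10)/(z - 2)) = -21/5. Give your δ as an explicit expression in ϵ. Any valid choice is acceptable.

Let ϵ > 0 be given. We want δ > 0 with 0 < |z + 8| < δ ⇒ |(-4z + 10)/(z - 2) + 21/5| < ϵ.
Combining over a common denominator, (-4z + 10)/(z - 2) + 21/5 = [(-4z + 10)·(-10) − 42·(z - 2)] / [(-10)·(z - 2)] = -2(z + 8) / ((-10)(z - 2)).
So |(-4z + 10)/(z - 2) + 21/5| = 2|z + 8| / (10·|z − 2|).
Require δ ≤ 5, so |z − 2| ≥ |-10| − |z + 8| > 10 − 5 = 5.
Hence |(-4z + 10)/(z - 2) + 21/5| < 2|z + 8|/(10·5) = (1/25)|z + 8|, which is < ϵ once |z + 8| < 25ϵ.
Take δ = min(5, 25ϵ). Then 0 < |z + 8| < δ forces both bounds, so |(-4z + 10)/(z - 2) + 21/5| < ϵ.

δ = min(5, 25ϵ)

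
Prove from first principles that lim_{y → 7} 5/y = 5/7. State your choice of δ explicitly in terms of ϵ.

Fix ϵ > 0. We seek δ > 0 such that 0 < |y − 7| < δ implies |5/y − (5/7)| < ϵ.
|5/y − (5/7)| = 5·|7 − y|/(7·|y|) = 5|y − 7|/(7|y|).
Restrict δ ≤ 7/2. Then |y − 7| < 7/2 gives |y| > 7/2, so 7|y| > 49/2.
Then |5/y − (5/7)| < 5|y − 7|/(49/2), which is < ϵ when |y − 7| < (49/10)ϵ.
Take δ = min(7/2, (49/10)ϵ). Then 0 < |y − 7| < δ gives both |y − 7| < 7/2 and |y − 7| < (49/10)ϵ, so |5/y − (5/7)| < ϵ.

δ = min(7/2, (49/10)ϵ)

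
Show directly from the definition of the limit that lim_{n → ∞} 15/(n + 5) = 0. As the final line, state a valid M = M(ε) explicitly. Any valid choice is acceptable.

Let ε > 0. For n ≥ 1, |15/(n + 5) − 0| = 15/(n + 5) ≤ 15/n.
We need 15/n < ε, i.e. n > 15/ε.
Take M = 15/ε. If n > M then |15/(n + 5)| ≤ 15/n < ε.

M = 15/ε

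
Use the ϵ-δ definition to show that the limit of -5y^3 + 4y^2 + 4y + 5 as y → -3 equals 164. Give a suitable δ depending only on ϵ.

δ = min(1, ϵ/209)

Let ϵ > 0. We want δ > 0 such that 0 < |y + 3| < δ implies |(-5y^3 + 4y^2 + 4y + 5) − 164| < ϵ.
(-5y^3 + 4y^2 + 4y + 5) − 164 = -5y^3 + 4y^2 + 4y - 159 = (y + 3)(-5y^2 + 19y - 53).
So |(-5y^3 + 4y^2 + 4y + 5) − 164| = |y + 3|·|-5y^2 + 19y - 53|.
Require δ ≤ 1. Then |y + 3| < 1 gives |y| < 4, and by the triangle inequality |-5y^2 + 19y - 53| ≤ 5·4^2 + 19·4 + 53 = 209.
Hence |(-5y^3 + 4y^2 + 4y + 5) − 164| ≤ 209|y + 3| < ϵ provided |y + 3| < ϵ/209.
Take δ = min(1, ϵ/209). Then 0 < |y + 3| < δ gives both |y + 3| < 1 and |y + 3| < ϵ/209, so |(-5y^3 + 4y^2 + 4y + 5) − 164| < ϵ.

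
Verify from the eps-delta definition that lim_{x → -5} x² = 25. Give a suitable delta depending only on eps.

Suppose eps > 0. We seek delta > 0 with 0 < |x + 5| < delta ⇒ |x² − 25| < eps.
Factor: x² − 25 = (x + 5)(x - 5), so |x² − 25| = |x + 5|·|x - 5|.
Restrict delta ≤ 1. Then |x + 5| < 1 gives |x| < 6, so by the triangle inequality |x - 5| ≤ 6 + 5 = 11.
Hence |x² − 25| ≤ 11|x + 5|, which is < eps once |x + 5| < eps/11.
Take delta = min(1, eps/11). If 0 < |x + 5| < delta then both bounds hold and |x² − 25| ≤ 11|x + 5| < 11·(eps/11) = eps.

delta = min(1, eps/11)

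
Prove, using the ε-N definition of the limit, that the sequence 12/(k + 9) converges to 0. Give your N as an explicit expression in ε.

Let ε > 0 be given. For k ≥ 1, |12/(k + 9) − 0| = 12/(k + 9) ≤ 12/k.
We need 12/k < ε, i.e. k > 12/ε.
Take N = 12/ε. If k > N then |12/(k + 9)| ≤ 12/k < ε.

N = 12/ε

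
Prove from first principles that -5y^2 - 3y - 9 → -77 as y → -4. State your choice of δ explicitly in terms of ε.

δ = min(2, ε/47)

Fix ε > 0. We want δ > 0 such that 0 < |y + 4| < δ implies |(-5y^2 - 3y - 9) + 77| < ε.
(-5y^2 - 3y - 9) + 77 = -5y^2 - 3y + 68 = (y + 4)(-5y + 17).
So |(-5y^2 - 3y - 9) + 77| = |y + 4|·|-5y + 17|.
Assume first that |y + 4| < 2, so |y| < 6. Then |-5y + 17| ≤ 5·6 + 17 = 47.
Hence |(-5y^2 - 3y - 9) + 77| ≤ 47|y + 4| < ε provided |y + 4| < ε/47.
Choosing δ = min(2, ε/47) ensures both conditions, hence |(-5y^2 - 3y - 9) + 77| < ε.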